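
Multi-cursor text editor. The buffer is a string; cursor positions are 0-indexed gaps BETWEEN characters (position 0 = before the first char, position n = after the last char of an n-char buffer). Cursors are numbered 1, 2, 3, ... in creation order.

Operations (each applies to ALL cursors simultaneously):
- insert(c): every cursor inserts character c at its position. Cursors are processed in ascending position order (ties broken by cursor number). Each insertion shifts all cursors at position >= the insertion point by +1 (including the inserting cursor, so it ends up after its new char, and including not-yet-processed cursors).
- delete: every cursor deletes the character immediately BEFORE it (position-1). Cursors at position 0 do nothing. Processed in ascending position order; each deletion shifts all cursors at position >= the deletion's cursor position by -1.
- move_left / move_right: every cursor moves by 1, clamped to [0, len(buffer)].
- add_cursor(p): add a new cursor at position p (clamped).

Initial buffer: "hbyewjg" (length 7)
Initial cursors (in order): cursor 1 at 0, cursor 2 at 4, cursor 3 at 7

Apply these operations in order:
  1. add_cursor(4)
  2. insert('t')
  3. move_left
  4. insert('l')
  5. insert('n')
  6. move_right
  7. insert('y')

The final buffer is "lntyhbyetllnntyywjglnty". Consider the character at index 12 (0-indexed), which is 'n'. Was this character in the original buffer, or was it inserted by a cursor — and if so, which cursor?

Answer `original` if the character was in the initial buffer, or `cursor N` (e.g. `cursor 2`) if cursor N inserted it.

After op 1 (add_cursor(4)): buffer="hbyewjg" (len 7), cursors c1@0 c2@4 c4@4 c3@7, authorship .......
After op 2 (insert('t')): buffer="thbyettwjgt" (len 11), cursors c1@1 c2@7 c4@7 c3@11, authorship 1....24...3
After op 3 (move_left): buffer="thbyettwjgt" (len 11), cursors c1@0 c2@6 c4@6 c3@10, authorship 1....24...3
After op 4 (insert('l')): buffer="lthbyetlltwjglt" (len 15), cursors c1@1 c2@9 c4@9 c3@14, authorship 11....2244...33
After op 5 (insert('n')): buffer="lnthbyetllnntwjglnt" (len 19), cursors c1@2 c2@12 c4@12 c3@18, authorship 111....224244...333
After op 6 (move_right): buffer="lnthbyetllnntwjglnt" (len 19), cursors c1@3 c2@13 c4@13 c3@19, authorship 111....224244...333
After op 7 (insert('y')): buffer="lntyhbyetllnntyywjglnty" (len 23), cursors c1@4 c2@16 c4@16 c3@23, authorship 1111....22424424...3333
Authorship (.=original, N=cursor N): 1 1 1 1 . . . . 2 2 4 2 4 4 2 4 . . . 3 3 3 3
Index 12: author = 4

Answer: cursor 4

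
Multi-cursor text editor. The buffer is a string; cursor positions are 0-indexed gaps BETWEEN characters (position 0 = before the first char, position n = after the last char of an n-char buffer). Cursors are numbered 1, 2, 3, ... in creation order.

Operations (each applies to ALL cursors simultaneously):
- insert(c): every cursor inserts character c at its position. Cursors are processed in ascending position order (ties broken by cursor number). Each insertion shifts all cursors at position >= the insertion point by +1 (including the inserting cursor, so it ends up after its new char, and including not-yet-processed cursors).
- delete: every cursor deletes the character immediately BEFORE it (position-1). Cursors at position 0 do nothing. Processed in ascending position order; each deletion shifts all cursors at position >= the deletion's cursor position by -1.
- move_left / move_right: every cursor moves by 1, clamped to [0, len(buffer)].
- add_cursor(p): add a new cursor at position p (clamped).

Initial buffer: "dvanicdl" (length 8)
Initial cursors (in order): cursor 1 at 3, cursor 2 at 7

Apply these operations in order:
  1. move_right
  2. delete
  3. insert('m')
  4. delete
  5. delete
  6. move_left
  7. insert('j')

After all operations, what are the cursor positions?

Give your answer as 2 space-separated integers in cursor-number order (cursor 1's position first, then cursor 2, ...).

After op 1 (move_right): buffer="dvanicdl" (len 8), cursors c1@4 c2@8, authorship ........
After op 2 (delete): buffer="dvaicd" (len 6), cursors c1@3 c2@6, authorship ......
After op 3 (insert('m')): buffer="dvamicdm" (len 8), cursors c1@4 c2@8, authorship ...1...2
After op 4 (delete): buffer="dvaicd" (len 6), cursors c1@3 c2@6, authorship ......
After op 5 (delete): buffer="dvic" (len 4), cursors c1@2 c2@4, authorship ....
After op 6 (move_left): buffer="dvic" (len 4), cursors c1@1 c2@3, authorship ....
After op 7 (insert('j')): buffer="djvijc" (len 6), cursors c1@2 c2@5, authorship .1..2.

Answer: 2 5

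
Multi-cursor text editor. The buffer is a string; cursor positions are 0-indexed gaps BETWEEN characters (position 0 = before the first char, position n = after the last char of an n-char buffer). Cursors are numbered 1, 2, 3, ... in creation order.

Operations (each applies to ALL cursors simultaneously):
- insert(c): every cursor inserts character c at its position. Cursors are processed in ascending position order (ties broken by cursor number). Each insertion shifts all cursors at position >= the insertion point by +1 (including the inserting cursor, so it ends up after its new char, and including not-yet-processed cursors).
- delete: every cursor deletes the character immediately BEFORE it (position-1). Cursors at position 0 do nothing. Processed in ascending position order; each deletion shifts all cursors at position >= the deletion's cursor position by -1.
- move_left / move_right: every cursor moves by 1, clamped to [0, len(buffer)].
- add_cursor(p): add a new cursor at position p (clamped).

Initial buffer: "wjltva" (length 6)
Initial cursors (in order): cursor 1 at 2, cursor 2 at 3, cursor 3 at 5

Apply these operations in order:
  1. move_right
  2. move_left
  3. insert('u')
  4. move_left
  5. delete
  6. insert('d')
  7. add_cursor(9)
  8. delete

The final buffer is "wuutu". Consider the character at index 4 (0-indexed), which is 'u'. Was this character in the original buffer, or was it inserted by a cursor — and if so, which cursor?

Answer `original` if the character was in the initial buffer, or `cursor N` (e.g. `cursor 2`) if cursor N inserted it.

Answer: cursor 3

Derivation:
After op 1 (move_right): buffer="wjltva" (len 6), cursors c1@3 c2@4 c3@6, authorship ......
After op 2 (move_left): buffer="wjltva" (len 6), cursors c1@2 c2@3 c3@5, authorship ......
After op 3 (insert('u')): buffer="wjulutvua" (len 9), cursors c1@3 c2@5 c3@8, authorship ..1.2..3.
After op 4 (move_left): buffer="wjulutvua" (len 9), cursors c1@2 c2@4 c3@7, authorship ..1.2..3.
After op 5 (delete): buffer="wuutua" (len 6), cursors c1@1 c2@2 c3@4, authorship .12.3.
After op 6 (insert('d')): buffer="wdudutdua" (len 9), cursors c1@2 c2@4 c3@7, authorship .1122.33.
After op 7 (add_cursor(9)): buffer="wdudutdua" (len 9), cursors c1@2 c2@4 c3@7 c4@9, authorship .1122.33.
After op 8 (delete): buffer="wuutu" (len 5), cursors c1@1 c2@2 c3@4 c4@5, authorship .12.3
Authorship (.=original, N=cursor N): . 1 2 . 3
Index 4: author = 3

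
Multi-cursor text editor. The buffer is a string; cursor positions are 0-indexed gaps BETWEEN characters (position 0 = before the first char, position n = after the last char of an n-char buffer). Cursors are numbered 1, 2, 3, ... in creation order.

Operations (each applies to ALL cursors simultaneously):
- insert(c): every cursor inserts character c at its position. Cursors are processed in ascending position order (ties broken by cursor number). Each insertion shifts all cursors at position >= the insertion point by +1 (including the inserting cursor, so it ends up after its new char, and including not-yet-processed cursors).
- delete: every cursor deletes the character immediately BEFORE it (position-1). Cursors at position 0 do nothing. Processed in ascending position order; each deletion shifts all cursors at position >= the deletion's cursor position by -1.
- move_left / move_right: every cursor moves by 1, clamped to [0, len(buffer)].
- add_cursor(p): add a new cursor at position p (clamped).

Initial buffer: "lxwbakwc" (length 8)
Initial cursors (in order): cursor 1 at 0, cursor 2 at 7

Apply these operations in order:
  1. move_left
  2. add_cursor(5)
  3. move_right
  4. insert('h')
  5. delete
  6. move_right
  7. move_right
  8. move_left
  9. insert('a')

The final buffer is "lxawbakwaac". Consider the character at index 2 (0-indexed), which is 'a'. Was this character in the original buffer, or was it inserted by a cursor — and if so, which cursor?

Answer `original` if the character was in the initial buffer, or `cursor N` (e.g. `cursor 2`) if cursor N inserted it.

After op 1 (move_left): buffer="lxwbakwc" (len 8), cursors c1@0 c2@6, authorship ........
After op 2 (add_cursor(5)): buffer="lxwbakwc" (len 8), cursors c1@0 c3@5 c2@6, authorship ........
After op 3 (move_right): buffer="lxwbakwc" (len 8), cursors c1@1 c3@6 c2@7, authorship ........
After op 4 (insert('h')): buffer="lhxwbakhwhc" (len 11), cursors c1@2 c3@8 c2@10, authorship .1.....3.2.
After op 5 (delete): buffer="lxwbakwc" (len 8), cursors c1@1 c3@6 c2@7, authorship ........
After op 6 (move_right): buffer="lxwbakwc" (len 8), cursors c1@2 c3@7 c2@8, authorship ........
After op 7 (move_right): buffer="lxwbakwc" (len 8), cursors c1@3 c2@8 c3@8, authorship ........
After op 8 (move_left): buffer="lxwbakwc" (len 8), cursors c1@2 c2@7 c3@7, authorship ........
After op 9 (insert('a')): buffer="lxawbakwaac" (len 11), cursors c1@3 c2@10 c3@10, authorship ..1.....23.
Authorship (.=original, N=cursor N): . . 1 . . . . . 2 3 .
Index 2: author = 1

Answer: cursor 1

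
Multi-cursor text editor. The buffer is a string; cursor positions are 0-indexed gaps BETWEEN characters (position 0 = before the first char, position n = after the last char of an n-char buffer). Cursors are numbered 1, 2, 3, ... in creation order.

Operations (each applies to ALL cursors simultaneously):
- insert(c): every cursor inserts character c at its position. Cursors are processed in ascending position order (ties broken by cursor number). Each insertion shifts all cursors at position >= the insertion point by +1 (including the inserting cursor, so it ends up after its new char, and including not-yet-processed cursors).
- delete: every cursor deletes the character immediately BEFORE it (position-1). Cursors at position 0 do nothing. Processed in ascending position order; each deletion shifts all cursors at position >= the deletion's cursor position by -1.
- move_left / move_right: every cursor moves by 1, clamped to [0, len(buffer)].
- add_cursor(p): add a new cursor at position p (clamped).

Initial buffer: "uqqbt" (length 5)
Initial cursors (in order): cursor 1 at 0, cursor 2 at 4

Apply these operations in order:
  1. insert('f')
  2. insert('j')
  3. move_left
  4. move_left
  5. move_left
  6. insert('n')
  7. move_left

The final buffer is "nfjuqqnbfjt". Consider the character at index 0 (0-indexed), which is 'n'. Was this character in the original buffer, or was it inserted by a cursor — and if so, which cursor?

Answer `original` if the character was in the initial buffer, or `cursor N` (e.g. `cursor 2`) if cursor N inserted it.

Answer: cursor 1

Derivation:
After op 1 (insert('f')): buffer="fuqqbft" (len 7), cursors c1@1 c2@6, authorship 1....2.
After op 2 (insert('j')): buffer="fjuqqbfjt" (len 9), cursors c1@2 c2@8, authorship 11....22.
After op 3 (move_left): buffer="fjuqqbfjt" (len 9), cursors c1@1 c2@7, authorship 11....22.
After op 4 (move_left): buffer="fjuqqbfjt" (len 9), cursors c1@0 c2@6, authorship 11....22.
After op 5 (move_left): buffer="fjuqqbfjt" (len 9), cursors c1@0 c2@5, authorship 11....22.
After op 6 (insert('n')): buffer="nfjuqqnbfjt" (len 11), cursors c1@1 c2@7, authorship 111...2.22.
After op 7 (move_left): buffer="nfjuqqnbfjt" (len 11), cursors c1@0 c2@6, authorship 111...2.22.
Authorship (.=original, N=cursor N): 1 1 1 . . . 2 . 2 2 .
Index 0: author = 1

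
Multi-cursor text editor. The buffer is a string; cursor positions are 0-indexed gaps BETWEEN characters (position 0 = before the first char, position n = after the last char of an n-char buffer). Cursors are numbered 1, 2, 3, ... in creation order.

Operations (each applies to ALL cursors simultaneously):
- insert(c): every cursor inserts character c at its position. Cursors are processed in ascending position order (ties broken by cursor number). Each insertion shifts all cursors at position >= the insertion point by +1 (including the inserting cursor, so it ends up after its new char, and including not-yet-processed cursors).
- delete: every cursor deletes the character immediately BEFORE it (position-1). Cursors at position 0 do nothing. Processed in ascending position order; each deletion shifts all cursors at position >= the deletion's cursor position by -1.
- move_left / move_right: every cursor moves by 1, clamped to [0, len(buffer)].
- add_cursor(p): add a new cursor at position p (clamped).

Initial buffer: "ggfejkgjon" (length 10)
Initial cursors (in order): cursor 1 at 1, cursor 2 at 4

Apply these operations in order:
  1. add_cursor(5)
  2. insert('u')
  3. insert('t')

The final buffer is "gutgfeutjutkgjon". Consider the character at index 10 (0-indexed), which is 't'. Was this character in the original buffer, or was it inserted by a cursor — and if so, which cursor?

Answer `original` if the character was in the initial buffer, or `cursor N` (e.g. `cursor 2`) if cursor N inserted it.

After op 1 (add_cursor(5)): buffer="ggfejkgjon" (len 10), cursors c1@1 c2@4 c3@5, authorship ..........
After op 2 (insert('u')): buffer="gugfeujukgjon" (len 13), cursors c1@2 c2@6 c3@8, authorship .1...2.3.....
After op 3 (insert('t')): buffer="gutgfeutjutkgjon" (len 16), cursors c1@3 c2@8 c3@11, authorship .11...22.33.....
Authorship (.=original, N=cursor N): . 1 1 . . . 2 2 . 3 3 . . . . .
Index 10: author = 3

Answer: cursor 3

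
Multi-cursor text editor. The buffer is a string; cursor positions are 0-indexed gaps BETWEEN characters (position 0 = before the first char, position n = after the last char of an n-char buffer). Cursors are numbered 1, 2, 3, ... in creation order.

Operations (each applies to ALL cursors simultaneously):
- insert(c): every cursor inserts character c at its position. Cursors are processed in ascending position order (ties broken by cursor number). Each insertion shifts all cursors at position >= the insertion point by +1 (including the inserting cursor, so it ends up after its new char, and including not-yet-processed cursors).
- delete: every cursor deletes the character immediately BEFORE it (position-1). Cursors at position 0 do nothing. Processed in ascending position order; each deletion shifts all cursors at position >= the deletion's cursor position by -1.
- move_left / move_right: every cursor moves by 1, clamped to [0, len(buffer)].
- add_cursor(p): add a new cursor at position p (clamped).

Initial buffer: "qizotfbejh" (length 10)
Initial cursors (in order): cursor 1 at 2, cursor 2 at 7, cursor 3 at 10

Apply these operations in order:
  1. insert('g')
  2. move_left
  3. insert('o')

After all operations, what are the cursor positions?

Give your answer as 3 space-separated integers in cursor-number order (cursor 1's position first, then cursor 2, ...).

After op 1 (insert('g')): buffer="qigzotfbgejhg" (len 13), cursors c1@3 c2@9 c3@13, authorship ..1.....2...3
After op 2 (move_left): buffer="qigzotfbgejhg" (len 13), cursors c1@2 c2@8 c3@12, authorship ..1.....2...3
After op 3 (insert('o')): buffer="qiogzotfbogejhog" (len 16), cursors c1@3 c2@10 c3@15, authorship ..11.....22...33

Answer: 3 10 15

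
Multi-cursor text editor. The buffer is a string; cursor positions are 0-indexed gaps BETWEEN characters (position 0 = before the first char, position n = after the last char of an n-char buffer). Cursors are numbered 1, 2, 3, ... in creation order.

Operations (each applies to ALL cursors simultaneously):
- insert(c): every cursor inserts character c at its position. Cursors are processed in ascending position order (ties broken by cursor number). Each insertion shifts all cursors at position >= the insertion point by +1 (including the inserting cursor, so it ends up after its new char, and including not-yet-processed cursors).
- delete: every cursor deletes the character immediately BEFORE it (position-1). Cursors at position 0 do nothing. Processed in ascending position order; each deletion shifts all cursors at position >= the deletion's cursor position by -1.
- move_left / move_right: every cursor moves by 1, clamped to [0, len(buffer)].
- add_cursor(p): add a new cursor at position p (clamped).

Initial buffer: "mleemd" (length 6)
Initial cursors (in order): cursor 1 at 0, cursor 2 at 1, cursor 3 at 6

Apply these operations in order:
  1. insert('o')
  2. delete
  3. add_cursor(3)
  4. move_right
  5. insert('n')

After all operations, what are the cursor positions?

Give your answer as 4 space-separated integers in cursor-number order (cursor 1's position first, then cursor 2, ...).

After op 1 (insert('o')): buffer="omoleemdo" (len 9), cursors c1@1 c2@3 c3@9, authorship 1.2.....3
After op 2 (delete): buffer="mleemd" (len 6), cursors c1@0 c2@1 c3@6, authorship ......
After op 3 (add_cursor(3)): buffer="mleemd" (len 6), cursors c1@0 c2@1 c4@3 c3@6, authorship ......
After op 4 (move_right): buffer="mleemd" (len 6), cursors c1@1 c2@2 c4@4 c3@6, authorship ......
After op 5 (insert('n')): buffer="mnlneenmdn" (len 10), cursors c1@2 c2@4 c4@7 c3@10, authorship .1.2..4..3

Answer: 2 4 10 7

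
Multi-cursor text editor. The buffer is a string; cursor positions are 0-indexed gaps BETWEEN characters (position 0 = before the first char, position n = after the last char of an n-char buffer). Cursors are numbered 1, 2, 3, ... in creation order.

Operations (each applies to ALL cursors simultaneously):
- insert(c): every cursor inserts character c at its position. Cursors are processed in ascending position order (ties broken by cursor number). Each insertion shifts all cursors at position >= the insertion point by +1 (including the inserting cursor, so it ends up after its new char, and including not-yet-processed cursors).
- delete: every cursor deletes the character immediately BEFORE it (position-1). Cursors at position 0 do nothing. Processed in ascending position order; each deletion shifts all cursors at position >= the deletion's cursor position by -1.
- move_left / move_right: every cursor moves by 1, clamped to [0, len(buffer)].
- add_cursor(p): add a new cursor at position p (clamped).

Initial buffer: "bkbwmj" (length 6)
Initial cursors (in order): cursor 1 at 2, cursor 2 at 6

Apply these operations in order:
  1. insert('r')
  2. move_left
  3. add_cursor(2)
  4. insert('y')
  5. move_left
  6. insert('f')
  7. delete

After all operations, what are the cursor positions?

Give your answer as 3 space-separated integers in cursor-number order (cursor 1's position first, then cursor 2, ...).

Answer: 3 9 3

Derivation:
After op 1 (insert('r')): buffer="bkrbwmjr" (len 8), cursors c1@3 c2@8, authorship ..1....2
After op 2 (move_left): buffer="bkrbwmjr" (len 8), cursors c1@2 c2@7, authorship ..1....2
After op 3 (add_cursor(2)): buffer="bkrbwmjr" (len 8), cursors c1@2 c3@2 c2@7, authorship ..1....2
After op 4 (insert('y')): buffer="bkyyrbwmjyr" (len 11), cursors c1@4 c3@4 c2@10, authorship ..131....22
After op 5 (move_left): buffer="bkyyrbwmjyr" (len 11), cursors c1@3 c3@3 c2@9, authorship ..131....22
After op 6 (insert('f')): buffer="bkyffyrbwmjfyr" (len 14), cursors c1@5 c3@5 c2@12, authorship ..11331....222
After op 7 (delete): buffer="bkyyrbwmjyr" (len 11), cursors c1@3 c3@3 c2@9, authorship ..131....22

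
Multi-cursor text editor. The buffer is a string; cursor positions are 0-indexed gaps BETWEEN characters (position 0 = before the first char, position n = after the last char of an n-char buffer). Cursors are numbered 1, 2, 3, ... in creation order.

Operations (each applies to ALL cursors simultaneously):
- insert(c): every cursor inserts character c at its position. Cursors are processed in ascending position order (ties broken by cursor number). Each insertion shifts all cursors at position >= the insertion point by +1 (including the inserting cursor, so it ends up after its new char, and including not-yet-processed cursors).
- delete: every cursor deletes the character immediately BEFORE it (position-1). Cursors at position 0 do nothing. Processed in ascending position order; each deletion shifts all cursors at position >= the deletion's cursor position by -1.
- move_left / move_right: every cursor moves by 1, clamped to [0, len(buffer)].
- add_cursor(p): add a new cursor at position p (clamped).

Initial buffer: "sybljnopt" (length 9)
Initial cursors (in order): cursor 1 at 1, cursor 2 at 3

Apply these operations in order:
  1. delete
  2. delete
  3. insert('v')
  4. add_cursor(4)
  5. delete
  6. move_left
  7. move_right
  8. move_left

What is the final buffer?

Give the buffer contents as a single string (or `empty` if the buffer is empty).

Answer: lnopt

Derivation:
After op 1 (delete): buffer="yljnopt" (len 7), cursors c1@0 c2@1, authorship .......
After op 2 (delete): buffer="ljnopt" (len 6), cursors c1@0 c2@0, authorship ......
After op 3 (insert('v')): buffer="vvljnopt" (len 8), cursors c1@2 c2@2, authorship 12......
After op 4 (add_cursor(4)): buffer="vvljnopt" (len 8), cursors c1@2 c2@2 c3@4, authorship 12......
After op 5 (delete): buffer="lnopt" (len 5), cursors c1@0 c2@0 c3@1, authorship .....
After op 6 (move_left): buffer="lnopt" (len 5), cursors c1@0 c2@0 c3@0, authorship .....
After op 7 (move_right): buffer="lnopt" (len 5), cursors c1@1 c2@1 c3@1, authorship .....
After op 8 (move_left): buffer="lnopt" (len 5), cursors c1@0 c2@0 c3@0, authorship .....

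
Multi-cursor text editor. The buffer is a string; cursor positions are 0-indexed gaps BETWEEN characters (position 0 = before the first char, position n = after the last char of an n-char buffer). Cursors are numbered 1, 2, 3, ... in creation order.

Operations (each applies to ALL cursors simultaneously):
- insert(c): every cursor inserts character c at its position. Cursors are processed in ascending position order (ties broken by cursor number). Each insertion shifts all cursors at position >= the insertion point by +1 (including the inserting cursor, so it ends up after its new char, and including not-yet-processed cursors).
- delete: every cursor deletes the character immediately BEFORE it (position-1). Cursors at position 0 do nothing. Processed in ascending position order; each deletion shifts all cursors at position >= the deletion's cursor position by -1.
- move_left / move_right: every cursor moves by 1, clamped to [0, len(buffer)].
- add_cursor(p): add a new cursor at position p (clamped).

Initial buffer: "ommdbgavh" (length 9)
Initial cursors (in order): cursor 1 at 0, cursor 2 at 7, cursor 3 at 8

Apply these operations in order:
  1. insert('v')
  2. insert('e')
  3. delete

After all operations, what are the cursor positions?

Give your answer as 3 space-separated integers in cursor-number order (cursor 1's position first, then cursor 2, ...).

After op 1 (insert('v')): buffer="vommdbgavvvh" (len 12), cursors c1@1 c2@9 c3@11, authorship 1.......2.3.
After op 2 (insert('e')): buffer="veommdbgavevveh" (len 15), cursors c1@2 c2@11 c3@14, authorship 11.......22.33.
After op 3 (delete): buffer="vommdbgavvvh" (len 12), cursors c1@1 c2@9 c3@11, authorship 1.......2.3.

Answer: 1 9 11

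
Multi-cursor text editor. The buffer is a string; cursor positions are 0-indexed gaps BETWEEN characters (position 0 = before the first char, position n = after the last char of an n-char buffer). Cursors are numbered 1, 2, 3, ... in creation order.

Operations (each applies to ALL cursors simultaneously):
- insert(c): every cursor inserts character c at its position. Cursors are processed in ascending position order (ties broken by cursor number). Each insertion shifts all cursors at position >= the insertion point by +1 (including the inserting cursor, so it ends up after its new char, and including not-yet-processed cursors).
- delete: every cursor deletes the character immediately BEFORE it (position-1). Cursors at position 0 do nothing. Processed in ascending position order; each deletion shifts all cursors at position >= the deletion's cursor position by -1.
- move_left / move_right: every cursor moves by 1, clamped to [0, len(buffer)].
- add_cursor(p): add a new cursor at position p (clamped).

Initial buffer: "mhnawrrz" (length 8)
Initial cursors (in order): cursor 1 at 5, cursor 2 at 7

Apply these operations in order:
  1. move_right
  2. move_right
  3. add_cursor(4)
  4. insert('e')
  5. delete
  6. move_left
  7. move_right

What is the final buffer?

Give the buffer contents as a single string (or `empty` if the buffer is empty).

After op 1 (move_right): buffer="mhnawrrz" (len 8), cursors c1@6 c2@8, authorship ........
After op 2 (move_right): buffer="mhnawrrz" (len 8), cursors c1@7 c2@8, authorship ........
After op 3 (add_cursor(4)): buffer="mhnawrrz" (len 8), cursors c3@4 c1@7 c2@8, authorship ........
After op 4 (insert('e')): buffer="mhnaewrreze" (len 11), cursors c3@5 c1@9 c2@11, authorship ....3...1.2
After op 5 (delete): buffer="mhnawrrz" (len 8), cursors c3@4 c1@7 c2@8, authorship ........
After op 6 (move_left): buffer="mhnawrrz" (len 8), cursors c3@3 c1@6 c2@7, authorship ........
After op 7 (move_right): buffer="mhnawrrz" (len 8), cursors c3@4 c1@7 c2@8, authorship ........

Answer: mhnawrrz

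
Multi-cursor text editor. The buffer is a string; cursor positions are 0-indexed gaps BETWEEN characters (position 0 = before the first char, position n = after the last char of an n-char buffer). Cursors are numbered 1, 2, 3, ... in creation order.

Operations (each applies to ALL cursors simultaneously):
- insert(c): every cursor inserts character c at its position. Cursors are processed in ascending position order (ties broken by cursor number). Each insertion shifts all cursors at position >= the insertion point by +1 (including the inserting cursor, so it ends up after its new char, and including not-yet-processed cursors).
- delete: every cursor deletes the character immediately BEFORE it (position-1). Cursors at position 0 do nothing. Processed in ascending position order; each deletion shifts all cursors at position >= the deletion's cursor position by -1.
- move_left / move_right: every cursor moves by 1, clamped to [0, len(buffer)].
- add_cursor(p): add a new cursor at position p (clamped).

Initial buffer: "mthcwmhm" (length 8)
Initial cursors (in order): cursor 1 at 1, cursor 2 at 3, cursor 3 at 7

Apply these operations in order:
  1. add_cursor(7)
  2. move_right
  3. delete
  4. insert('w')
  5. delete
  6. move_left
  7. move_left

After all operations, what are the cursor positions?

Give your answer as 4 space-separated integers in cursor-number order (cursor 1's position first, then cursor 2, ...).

Answer: 0 0 2 2

Derivation:
After op 1 (add_cursor(7)): buffer="mthcwmhm" (len 8), cursors c1@1 c2@3 c3@7 c4@7, authorship ........
After op 2 (move_right): buffer="mthcwmhm" (len 8), cursors c1@2 c2@4 c3@8 c4@8, authorship ........
After op 3 (delete): buffer="mhwm" (len 4), cursors c1@1 c2@2 c3@4 c4@4, authorship ....
After op 4 (insert('w')): buffer="mwhwwmww" (len 8), cursors c1@2 c2@4 c3@8 c4@8, authorship .1.2..34
After op 5 (delete): buffer="mhwm" (len 4), cursors c1@1 c2@2 c3@4 c4@4, authorship ....
After op 6 (move_left): buffer="mhwm" (len 4), cursors c1@0 c2@1 c3@3 c4@3, authorship ....
After op 7 (move_left): buffer="mhwm" (len 4), cursors c1@0 c2@0 c3@2 c4@2, authorship ....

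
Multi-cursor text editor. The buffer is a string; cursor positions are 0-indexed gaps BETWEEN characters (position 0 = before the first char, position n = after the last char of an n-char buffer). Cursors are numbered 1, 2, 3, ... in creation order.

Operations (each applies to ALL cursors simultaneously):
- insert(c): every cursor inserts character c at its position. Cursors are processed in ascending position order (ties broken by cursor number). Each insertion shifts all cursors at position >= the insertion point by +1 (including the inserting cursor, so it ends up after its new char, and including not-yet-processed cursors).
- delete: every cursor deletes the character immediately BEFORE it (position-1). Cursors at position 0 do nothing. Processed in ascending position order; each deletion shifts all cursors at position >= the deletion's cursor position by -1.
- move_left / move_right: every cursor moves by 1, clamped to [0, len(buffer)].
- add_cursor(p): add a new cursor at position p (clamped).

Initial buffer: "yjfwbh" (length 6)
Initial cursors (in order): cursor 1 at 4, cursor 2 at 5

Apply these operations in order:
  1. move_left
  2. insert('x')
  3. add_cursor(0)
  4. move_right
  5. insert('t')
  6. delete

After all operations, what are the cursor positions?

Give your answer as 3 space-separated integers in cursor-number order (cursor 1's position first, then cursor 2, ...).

After op 1 (move_left): buffer="yjfwbh" (len 6), cursors c1@3 c2@4, authorship ......
After op 2 (insert('x')): buffer="yjfxwxbh" (len 8), cursors c1@4 c2@6, authorship ...1.2..
After op 3 (add_cursor(0)): buffer="yjfxwxbh" (len 8), cursors c3@0 c1@4 c2@6, authorship ...1.2..
After op 4 (move_right): buffer="yjfxwxbh" (len 8), cursors c3@1 c1@5 c2@7, authorship ...1.2..
After op 5 (insert('t')): buffer="ytjfxwtxbth" (len 11), cursors c3@2 c1@7 c2@10, authorship .3..1.12.2.
After op 6 (delete): buffer="yjfxwxbh" (len 8), cursors c3@1 c1@5 c2@7, authorship ...1.2..

Answer: 5 7 1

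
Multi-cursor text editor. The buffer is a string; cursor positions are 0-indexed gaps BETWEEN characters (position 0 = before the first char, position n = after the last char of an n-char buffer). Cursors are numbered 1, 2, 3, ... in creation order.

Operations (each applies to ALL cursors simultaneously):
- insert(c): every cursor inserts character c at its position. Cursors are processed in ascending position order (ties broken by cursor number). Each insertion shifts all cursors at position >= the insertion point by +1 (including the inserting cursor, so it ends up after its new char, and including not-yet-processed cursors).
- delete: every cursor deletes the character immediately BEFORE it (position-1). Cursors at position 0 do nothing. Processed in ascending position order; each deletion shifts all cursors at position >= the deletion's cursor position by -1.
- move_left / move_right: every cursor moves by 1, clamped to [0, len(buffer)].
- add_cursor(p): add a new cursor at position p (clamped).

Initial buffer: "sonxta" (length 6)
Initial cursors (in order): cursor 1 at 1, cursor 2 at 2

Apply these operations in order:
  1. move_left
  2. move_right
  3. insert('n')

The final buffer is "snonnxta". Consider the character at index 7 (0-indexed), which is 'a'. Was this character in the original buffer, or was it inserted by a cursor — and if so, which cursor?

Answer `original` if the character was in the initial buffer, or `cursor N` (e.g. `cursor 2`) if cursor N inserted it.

After op 1 (move_left): buffer="sonxta" (len 6), cursors c1@0 c2@1, authorship ......
After op 2 (move_right): buffer="sonxta" (len 6), cursors c1@1 c2@2, authorship ......
After op 3 (insert('n')): buffer="snonnxta" (len 8), cursors c1@2 c2@4, authorship .1.2....
Authorship (.=original, N=cursor N): . 1 . 2 . . . .
Index 7: author = original

Answer: original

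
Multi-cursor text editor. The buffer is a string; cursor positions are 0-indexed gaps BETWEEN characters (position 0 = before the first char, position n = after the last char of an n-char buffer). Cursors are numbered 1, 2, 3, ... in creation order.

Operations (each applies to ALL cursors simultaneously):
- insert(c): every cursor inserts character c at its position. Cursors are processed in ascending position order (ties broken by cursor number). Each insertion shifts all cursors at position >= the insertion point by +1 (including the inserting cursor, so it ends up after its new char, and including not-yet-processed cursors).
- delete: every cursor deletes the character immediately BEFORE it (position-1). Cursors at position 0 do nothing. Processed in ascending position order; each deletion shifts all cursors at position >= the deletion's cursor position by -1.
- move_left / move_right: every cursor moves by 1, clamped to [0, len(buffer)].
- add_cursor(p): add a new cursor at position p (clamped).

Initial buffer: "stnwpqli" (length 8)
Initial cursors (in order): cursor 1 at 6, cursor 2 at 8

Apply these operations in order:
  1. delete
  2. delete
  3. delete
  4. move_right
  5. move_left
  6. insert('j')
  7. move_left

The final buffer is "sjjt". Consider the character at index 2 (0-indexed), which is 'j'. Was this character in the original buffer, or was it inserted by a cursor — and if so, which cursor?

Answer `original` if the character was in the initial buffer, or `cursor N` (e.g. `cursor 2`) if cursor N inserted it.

Answer: cursor 2

Derivation:
After op 1 (delete): buffer="stnwpl" (len 6), cursors c1@5 c2@6, authorship ......
After op 2 (delete): buffer="stnw" (len 4), cursors c1@4 c2@4, authorship ....
After op 3 (delete): buffer="st" (len 2), cursors c1@2 c2@2, authorship ..
After op 4 (move_right): buffer="st" (len 2), cursors c1@2 c2@2, authorship ..
After op 5 (move_left): buffer="st" (len 2), cursors c1@1 c2@1, authorship ..
After op 6 (insert('j')): buffer="sjjt" (len 4), cursors c1@3 c2@3, authorship .12.
After op 7 (move_left): buffer="sjjt" (len 4), cursors c1@2 c2@2, authorship .12.
Authorship (.=original, N=cursor N): . 1 2 .
Index 2: author = 2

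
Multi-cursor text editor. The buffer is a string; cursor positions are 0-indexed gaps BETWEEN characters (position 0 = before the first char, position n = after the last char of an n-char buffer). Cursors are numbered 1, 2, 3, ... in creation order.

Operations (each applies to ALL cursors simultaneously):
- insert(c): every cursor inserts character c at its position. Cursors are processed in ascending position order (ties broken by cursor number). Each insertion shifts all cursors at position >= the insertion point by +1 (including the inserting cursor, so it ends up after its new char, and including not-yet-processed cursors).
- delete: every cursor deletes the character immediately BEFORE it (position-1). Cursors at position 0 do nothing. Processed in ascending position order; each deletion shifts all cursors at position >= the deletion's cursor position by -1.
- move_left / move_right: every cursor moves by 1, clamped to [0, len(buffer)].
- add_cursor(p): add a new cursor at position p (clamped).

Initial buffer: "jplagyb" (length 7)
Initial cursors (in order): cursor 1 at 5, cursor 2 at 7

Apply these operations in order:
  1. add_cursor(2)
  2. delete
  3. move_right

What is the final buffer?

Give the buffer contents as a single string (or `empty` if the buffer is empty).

After op 1 (add_cursor(2)): buffer="jplagyb" (len 7), cursors c3@2 c1@5 c2@7, authorship .......
After op 2 (delete): buffer="jlay" (len 4), cursors c3@1 c1@3 c2@4, authorship ....
After op 3 (move_right): buffer="jlay" (len 4), cursors c3@2 c1@4 c2@4, authorship ....

Answer: jlay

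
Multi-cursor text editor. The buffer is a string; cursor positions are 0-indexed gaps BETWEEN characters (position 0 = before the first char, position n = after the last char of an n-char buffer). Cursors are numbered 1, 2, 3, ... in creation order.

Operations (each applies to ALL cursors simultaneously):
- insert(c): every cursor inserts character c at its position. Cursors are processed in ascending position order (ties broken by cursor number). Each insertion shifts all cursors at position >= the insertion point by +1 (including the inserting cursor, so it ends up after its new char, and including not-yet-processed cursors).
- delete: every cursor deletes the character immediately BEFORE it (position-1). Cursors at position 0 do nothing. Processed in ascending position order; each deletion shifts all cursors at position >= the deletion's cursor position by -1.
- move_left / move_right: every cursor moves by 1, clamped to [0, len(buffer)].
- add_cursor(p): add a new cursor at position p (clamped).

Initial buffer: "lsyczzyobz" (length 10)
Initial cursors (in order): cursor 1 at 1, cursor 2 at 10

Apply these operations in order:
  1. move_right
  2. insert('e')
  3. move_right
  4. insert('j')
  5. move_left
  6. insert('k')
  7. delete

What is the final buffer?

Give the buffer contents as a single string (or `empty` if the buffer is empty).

After op 1 (move_right): buffer="lsyczzyobz" (len 10), cursors c1@2 c2@10, authorship ..........
After op 2 (insert('e')): buffer="lseyczzyobze" (len 12), cursors c1@3 c2@12, authorship ..1........2
After op 3 (move_right): buffer="lseyczzyobze" (len 12), cursors c1@4 c2@12, authorship ..1........2
After op 4 (insert('j')): buffer="lseyjczzyobzej" (len 14), cursors c1@5 c2@14, authorship ..1.1.......22
After op 5 (move_left): buffer="lseyjczzyobzej" (len 14), cursors c1@4 c2@13, authorship ..1.1.......22
After op 6 (insert('k')): buffer="lseykjczzyobzekj" (len 16), cursors c1@5 c2@15, authorship ..1.11.......222
After op 7 (delete): buffer="lseyjczzyobzej" (len 14), cursors c1@4 c2@13, authorship ..1.1.......22

Answer: lseyjczzyobzej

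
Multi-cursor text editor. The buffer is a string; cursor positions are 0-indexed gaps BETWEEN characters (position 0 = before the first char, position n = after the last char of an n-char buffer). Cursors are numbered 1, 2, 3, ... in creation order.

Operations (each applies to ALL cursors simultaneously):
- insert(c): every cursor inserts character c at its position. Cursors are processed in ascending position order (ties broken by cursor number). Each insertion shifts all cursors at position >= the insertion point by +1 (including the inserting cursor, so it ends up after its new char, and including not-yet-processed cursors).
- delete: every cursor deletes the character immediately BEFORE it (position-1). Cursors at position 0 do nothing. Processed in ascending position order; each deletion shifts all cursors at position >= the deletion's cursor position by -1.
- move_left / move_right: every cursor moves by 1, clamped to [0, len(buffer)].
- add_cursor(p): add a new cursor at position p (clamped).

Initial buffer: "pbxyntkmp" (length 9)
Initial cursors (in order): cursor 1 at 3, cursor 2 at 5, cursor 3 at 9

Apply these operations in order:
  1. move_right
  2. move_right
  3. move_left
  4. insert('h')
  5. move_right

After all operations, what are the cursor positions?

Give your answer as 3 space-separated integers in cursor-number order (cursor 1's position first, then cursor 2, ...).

Answer: 6 9 12

Derivation:
After op 1 (move_right): buffer="pbxyntkmp" (len 9), cursors c1@4 c2@6 c3@9, authorship .........
After op 2 (move_right): buffer="pbxyntkmp" (len 9), cursors c1@5 c2@7 c3@9, authorship .........
After op 3 (move_left): buffer="pbxyntkmp" (len 9), cursors c1@4 c2@6 c3@8, authorship .........
After op 4 (insert('h')): buffer="pbxyhnthkmhp" (len 12), cursors c1@5 c2@8 c3@11, authorship ....1..2..3.
After op 5 (move_right): buffer="pbxyhnthkmhp" (len 12), cursors c1@6 c2@9 c3@12, authorship ....1..2..3.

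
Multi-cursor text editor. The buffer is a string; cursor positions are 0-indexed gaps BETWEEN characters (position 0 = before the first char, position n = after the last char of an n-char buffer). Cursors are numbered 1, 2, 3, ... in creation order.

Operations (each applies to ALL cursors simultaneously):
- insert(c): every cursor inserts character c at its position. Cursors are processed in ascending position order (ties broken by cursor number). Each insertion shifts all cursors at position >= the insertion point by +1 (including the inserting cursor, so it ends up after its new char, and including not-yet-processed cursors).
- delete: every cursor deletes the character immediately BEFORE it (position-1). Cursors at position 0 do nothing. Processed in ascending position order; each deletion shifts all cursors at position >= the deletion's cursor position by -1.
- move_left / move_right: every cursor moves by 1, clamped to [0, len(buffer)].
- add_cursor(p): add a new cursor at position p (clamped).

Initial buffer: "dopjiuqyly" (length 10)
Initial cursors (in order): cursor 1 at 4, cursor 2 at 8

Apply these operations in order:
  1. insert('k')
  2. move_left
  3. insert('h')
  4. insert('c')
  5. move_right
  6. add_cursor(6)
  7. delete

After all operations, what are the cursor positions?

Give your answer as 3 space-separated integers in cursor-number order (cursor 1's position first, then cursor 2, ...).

Answer: 5 11 5

Derivation:
After op 1 (insert('k')): buffer="dopjkiuqykly" (len 12), cursors c1@5 c2@10, authorship ....1....2..
After op 2 (move_left): buffer="dopjkiuqykly" (len 12), cursors c1@4 c2@9, authorship ....1....2..
After op 3 (insert('h')): buffer="dopjhkiuqyhkly" (len 14), cursors c1@5 c2@11, authorship ....11....22..
After op 4 (insert('c')): buffer="dopjhckiuqyhckly" (len 16), cursors c1@6 c2@13, authorship ....111....222..
After op 5 (move_right): buffer="dopjhckiuqyhckly" (len 16), cursors c1@7 c2@14, authorship ....111....222..
After op 6 (add_cursor(6)): buffer="dopjhckiuqyhckly" (len 16), cursors c3@6 c1@7 c2@14, authorship ....111....222..
After op 7 (delete): buffer="dopjhiuqyhcly" (len 13), cursors c1@5 c3@5 c2@11, authorship ....1....22..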